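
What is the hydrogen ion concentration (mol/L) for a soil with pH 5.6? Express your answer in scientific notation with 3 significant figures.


Step 1: [H+] = 10^(-pH)
Step 2: [H+] = 10^(-5.6)
Step 3: [H+] = 2.51e-06 mol/L

2.51e-06


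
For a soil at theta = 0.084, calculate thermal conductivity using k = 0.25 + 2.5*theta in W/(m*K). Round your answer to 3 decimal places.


Step 1: k = 0.25 + 2.5 * theta
Step 2: k = 0.25 + 2.5 * 0.084
Step 3: k = 0.25 + 0.21
Step 4: k = 0.46 W/(m*K)

0.46


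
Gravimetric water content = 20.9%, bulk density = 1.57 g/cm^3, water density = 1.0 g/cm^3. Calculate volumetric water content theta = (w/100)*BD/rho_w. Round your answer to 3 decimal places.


Step 1: theta = (w / 100) * BD / rho_w
Step 2: theta = (20.9 / 100) * 1.57 / 1.0
Step 3: theta = 0.209 * 1.57
Step 4: theta = 0.328

0.328


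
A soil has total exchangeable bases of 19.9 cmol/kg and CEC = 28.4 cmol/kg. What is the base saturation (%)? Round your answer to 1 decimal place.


Step 1: BS = 100 * (sum of bases) / CEC
Step 2: BS = 100 * 19.9 / 28.4
Step 3: BS = 70.1%

70.1


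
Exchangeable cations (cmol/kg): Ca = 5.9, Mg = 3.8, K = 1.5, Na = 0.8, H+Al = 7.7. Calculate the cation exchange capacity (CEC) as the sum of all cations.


Step 1: CEC = Ca + Mg + K + Na + (H+Al)
Step 2: CEC = 5.9 + 3.8 + 1.5 + 0.8 + 7.7
Step 3: CEC = 19.7 cmol/kg

19.7


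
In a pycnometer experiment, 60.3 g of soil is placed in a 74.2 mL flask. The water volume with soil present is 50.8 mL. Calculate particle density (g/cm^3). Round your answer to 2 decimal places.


Step 1: Volume of solids = flask volume - water volume with soil
Step 2: V_solids = 74.2 - 50.8 = 23.4 mL
Step 3: Particle density = mass / V_solids = 60.3 / 23.4 = 2.58 g/cm^3

2.58


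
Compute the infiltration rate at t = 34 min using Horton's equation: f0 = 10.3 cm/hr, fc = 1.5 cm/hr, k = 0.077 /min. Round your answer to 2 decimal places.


Step 1: f = fc + (f0 - fc) * exp(-k * t)
Step 2: exp(-0.077 * 34) = 0.072949
Step 3: f = 1.5 + (10.3 - 1.5) * 0.072949
Step 4: f = 1.5 + 8.8 * 0.072949
Step 5: f = 2.14 cm/hr

2.14


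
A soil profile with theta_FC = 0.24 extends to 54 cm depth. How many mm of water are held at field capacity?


Step 1: Water (mm) = theta_FC * depth (cm) * 10
Step 2: Water = 0.24 * 54 * 10
Step 3: Water = 129.6 mm

129.6


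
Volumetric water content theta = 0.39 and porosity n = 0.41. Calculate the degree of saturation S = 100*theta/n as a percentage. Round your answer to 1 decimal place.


Step 1: S = 100 * theta_v / n
Step 2: S = 100 * 0.39 / 0.41
Step 3: S = 95.1%

95.1


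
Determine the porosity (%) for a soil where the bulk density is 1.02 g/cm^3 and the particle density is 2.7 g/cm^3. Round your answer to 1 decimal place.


Step 1: Formula: n = 100 * (1 - BD / PD)
Step 2: n = 100 * (1 - 1.02 / 2.7)
Step 3: n = 100 * (1 - 0.37778)
Step 4: n = 62.2%

62.2


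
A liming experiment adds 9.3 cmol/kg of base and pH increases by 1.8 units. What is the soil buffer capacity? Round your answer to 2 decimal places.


Step 1: BC = change in base / change in pH
Step 2: BC = 9.3 / 1.8
Step 3: BC = 5.17 cmol/(kg*pH unit)

5.17


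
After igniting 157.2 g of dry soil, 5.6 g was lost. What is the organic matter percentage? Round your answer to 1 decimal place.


Step 1: OM% = 100 * LOI / sample mass
Step 2: OM = 100 * 5.6 / 157.2
Step 3: OM = 3.6%

3.6


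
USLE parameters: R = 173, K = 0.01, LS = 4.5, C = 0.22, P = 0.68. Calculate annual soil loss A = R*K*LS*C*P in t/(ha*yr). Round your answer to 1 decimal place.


Step 1: A = R * K * LS * C * P
Step 2: R * K = 173 * 0.01 = 1.73
Step 3: (R*K) * LS = 1.73 * 4.5 = 7.785
Step 4: * C * P = 7.785 * 0.22 * 0.68 = 1.2
Step 5: A = 1.2 t/(ha*yr)

1.2


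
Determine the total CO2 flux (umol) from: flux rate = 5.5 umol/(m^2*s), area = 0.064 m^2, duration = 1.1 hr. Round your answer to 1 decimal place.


Step 1: Convert time to seconds: 1.1 hr * 3600 = 3960.0 s
Step 2: Total = flux * area * time_s
Step 3: Total = 5.5 * 0.064 * 3960.0
Step 4: Total = 1393.9 umol

1393.9


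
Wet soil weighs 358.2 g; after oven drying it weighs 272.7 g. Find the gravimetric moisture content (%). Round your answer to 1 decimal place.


Step 1: Water mass = wet - dry = 358.2 - 272.7 = 85.5 g
Step 2: w = 100 * water mass / dry mass
Step 3: w = 100 * 85.5 / 272.7 = 31.4%

31.4


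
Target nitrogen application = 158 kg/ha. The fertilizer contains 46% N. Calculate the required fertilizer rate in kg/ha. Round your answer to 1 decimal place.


Step 1: Fertilizer rate = target N / (N content / 100)
Step 2: Rate = 158 / (46 / 100)
Step 3: Rate = 158 / 0.46
Step 4: Rate = 343.5 kg/ha

343.5


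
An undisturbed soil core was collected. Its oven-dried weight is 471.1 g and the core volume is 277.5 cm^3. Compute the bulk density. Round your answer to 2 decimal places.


Step 1: Identify the formula: BD = dry mass / volume
Step 2: Substitute values: BD = 471.1 / 277.5
Step 3: BD = 1.7 g/cm^3

1.7


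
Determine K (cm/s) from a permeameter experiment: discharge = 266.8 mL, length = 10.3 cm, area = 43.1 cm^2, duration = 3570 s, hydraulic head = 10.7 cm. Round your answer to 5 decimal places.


Step 1: K = Q * L / (A * t * h)
Step 2: Numerator = 266.8 * 10.3 = 2748.04
Step 3: Denominator = 43.1 * 3570 * 10.7 = 1646376.9
Step 4: K = 2748.04 / 1646376.9 = 0.00167 cm/s

0.00167


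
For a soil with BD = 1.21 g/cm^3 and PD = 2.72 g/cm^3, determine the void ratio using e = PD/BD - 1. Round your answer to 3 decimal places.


Step 1: e = PD / BD - 1
Step 2: e = 2.72 / 1.21 - 1
Step 3: e = 2.24793 - 1
Step 4: e = 1.248

1.248


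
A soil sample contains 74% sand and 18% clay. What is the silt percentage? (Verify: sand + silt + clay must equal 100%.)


Step 1: sand + silt + clay = 100%
Step 2: silt = 100 - sand - clay
Step 3: silt = 100 - 74 - 18
Step 4: silt = 8%

8


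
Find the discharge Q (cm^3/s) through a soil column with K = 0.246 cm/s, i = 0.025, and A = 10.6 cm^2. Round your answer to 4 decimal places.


Step 1: Apply Darcy's law: Q = K * i * A
Step 2: Q = 0.246 * 0.025 * 10.6
Step 3: Q = 0.0652 cm^3/s

0.0652


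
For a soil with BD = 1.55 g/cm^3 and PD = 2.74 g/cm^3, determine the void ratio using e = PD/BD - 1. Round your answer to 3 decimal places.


Step 1: e = PD / BD - 1
Step 2: e = 2.74 / 1.55 - 1
Step 3: e = 1.76774 - 1
Step 4: e = 0.768

0.768


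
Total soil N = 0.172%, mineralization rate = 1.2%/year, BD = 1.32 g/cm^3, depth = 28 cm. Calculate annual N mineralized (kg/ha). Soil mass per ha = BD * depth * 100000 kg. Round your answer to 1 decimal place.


Step 1: Soil mass per ha = BD * depth * 100000 = 1.32 * 28 * 100000 = 3696000 kg
Step 2: Total N pool = soil mass * N%/100 = 3696000 * 0.172/100 = 6357.12 kg/ha
Step 3: N mineralized = N pool * rate%/100 = 6357.12 * 1.2/100 = 76.3 kg/ha/yr

76.3


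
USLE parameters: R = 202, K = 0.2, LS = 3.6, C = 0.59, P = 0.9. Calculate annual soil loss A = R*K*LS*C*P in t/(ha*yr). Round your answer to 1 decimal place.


Step 1: A = R * K * LS * C * P
Step 2: R * K = 202 * 0.2 = 40.4
Step 3: (R*K) * LS = 40.4 * 3.6 = 145.44
Step 4: * C * P = 145.44 * 0.59 * 0.9 = 77.2
Step 5: A = 77.2 t/(ha*yr)

77.2


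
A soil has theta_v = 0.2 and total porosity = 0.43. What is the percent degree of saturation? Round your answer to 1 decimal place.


Step 1: S = 100 * theta_v / n
Step 2: S = 100 * 0.2 / 0.43
Step 3: S = 46.5%

46.5


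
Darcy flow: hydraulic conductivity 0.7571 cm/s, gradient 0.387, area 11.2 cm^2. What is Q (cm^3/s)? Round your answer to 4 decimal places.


Step 1: Apply Darcy's law: Q = K * i * A
Step 2: Q = 0.7571 * 0.387 * 11.2
Step 3: Q = 3.2816 cm^3/s

3.2816


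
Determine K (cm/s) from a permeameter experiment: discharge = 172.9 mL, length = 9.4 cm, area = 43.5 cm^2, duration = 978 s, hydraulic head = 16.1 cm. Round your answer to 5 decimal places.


Step 1: K = Q * L / (A * t * h)
Step 2: Numerator = 172.9 * 9.4 = 1625.26
Step 3: Denominator = 43.5 * 978 * 16.1 = 684942.3
Step 4: K = 1625.26 / 684942.3 = 0.00237 cm/s

0.00237


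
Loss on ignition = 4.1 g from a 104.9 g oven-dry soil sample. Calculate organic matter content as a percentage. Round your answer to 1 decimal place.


Step 1: OM% = 100 * LOI / sample mass
Step 2: OM = 100 * 4.1 / 104.9
Step 3: OM = 3.9%

3.9


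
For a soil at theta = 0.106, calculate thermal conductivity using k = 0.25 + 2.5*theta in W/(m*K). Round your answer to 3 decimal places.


Step 1: k = 0.25 + 2.5 * theta
Step 2: k = 0.25 + 2.5 * 0.106
Step 3: k = 0.25 + 0.265
Step 4: k = 0.515 W/(m*K)

0.515


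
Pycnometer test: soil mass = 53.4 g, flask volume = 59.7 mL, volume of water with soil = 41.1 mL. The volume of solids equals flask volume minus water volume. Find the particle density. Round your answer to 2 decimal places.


Step 1: Volume of solids = flask volume - water volume with soil
Step 2: V_solids = 59.7 - 41.1 = 18.6 mL
Step 3: Particle density = mass / V_solids = 53.4 / 18.6 = 2.87 g/cm^3

2.87


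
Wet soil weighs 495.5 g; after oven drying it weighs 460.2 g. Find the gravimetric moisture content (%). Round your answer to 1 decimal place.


Step 1: Water mass = wet - dry = 495.5 - 460.2 = 35.3 g
Step 2: w = 100 * water mass / dry mass
Step 3: w = 100 * 35.3 / 460.2 = 7.7%

7.7


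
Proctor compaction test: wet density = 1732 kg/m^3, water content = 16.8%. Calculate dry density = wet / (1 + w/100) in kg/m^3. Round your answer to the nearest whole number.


Step 1: Dry density = wet density / (1 + w/100)
Step 2: Dry density = 1732 / (1 + 16.8/100)
Step 3: Dry density = 1732 / 1.168
Step 4: Dry density = 1483 kg/m^3

1483


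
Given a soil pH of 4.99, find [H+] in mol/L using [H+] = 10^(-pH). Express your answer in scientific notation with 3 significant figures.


Step 1: [H+] = 10^(-pH)
Step 2: [H+] = 10^(-4.99)
Step 3: [H+] = 1.02e-05 mol/L

1.02e-05


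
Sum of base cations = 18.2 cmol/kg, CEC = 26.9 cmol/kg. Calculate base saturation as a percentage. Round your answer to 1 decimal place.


Step 1: BS = 100 * (sum of bases) / CEC
Step 2: BS = 100 * 18.2 / 26.9
Step 3: BS = 67.7%

67.7


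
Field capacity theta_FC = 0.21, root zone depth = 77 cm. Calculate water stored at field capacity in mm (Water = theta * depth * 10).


Step 1: Water (mm) = theta_FC * depth (cm) * 10
Step 2: Water = 0.21 * 77 * 10
Step 3: Water = 161.7 mm

161.7


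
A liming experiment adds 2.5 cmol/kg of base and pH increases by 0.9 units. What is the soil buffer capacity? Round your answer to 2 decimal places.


Step 1: BC = change in base / change in pH
Step 2: BC = 2.5 / 0.9
Step 3: BC = 2.78 cmol/(kg*pH unit)

2.78


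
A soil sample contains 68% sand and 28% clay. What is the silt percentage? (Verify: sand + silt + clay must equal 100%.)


Step 1: sand + silt + clay = 100%
Step 2: silt = 100 - sand - clay
Step 3: silt = 100 - 68 - 28
Step 4: silt = 4%

4


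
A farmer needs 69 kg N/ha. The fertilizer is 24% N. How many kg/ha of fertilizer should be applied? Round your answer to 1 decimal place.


Step 1: Fertilizer rate = target N / (N content / 100)
Step 2: Rate = 69 / (24 / 100)
Step 3: Rate = 69 / 0.24
Step 4: Rate = 287.5 kg/ha

287.5


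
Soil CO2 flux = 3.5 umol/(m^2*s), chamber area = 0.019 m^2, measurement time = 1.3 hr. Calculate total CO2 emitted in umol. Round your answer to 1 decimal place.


Step 1: Convert time to seconds: 1.3 hr * 3600 = 4680.0 s
Step 2: Total = flux * area * time_s
Step 3: Total = 3.5 * 0.019 * 4680.0
Step 4: Total = 311.2 umol

311.2


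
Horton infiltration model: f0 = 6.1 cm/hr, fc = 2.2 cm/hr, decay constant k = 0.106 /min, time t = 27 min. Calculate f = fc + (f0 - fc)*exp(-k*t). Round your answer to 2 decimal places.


Step 1: f = fc + (f0 - fc) * exp(-k * t)
Step 2: exp(-0.106 * 27) = 0.057154
Step 3: f = 2.2 + (6.1 - 2.2) * 0.057154
Step 4: f = 2.2 + 3.9 * 0.057154
Step 5: f = 2.42 cm/hr

2.42


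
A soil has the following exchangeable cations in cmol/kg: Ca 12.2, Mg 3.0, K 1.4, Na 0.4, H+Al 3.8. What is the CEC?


Step 1: CEC = Ca + Mg + K + Na + (H+Al)
Step 2: CEC = 12.2 + 3.0 + 1.4 + 0.4 + 3.8
Step 3: CEC = 20.8 cmol/kg

20.8


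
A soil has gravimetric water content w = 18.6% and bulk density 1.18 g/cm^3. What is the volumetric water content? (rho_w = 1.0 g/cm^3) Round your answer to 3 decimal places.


Step 1: theta = (w / 100) * BD / rho_w
Step 2: theta = (18.6 / 100) * 1.18 / 1.0
Step 3: theta = 0.186 * 1.18
Step 4: theta = 0.219

0.219


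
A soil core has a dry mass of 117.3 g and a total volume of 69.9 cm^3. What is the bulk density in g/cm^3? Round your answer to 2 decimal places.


Step 1: Identify the formula: BD = dry mass / volume
Step 2: Substitute values: BD = 117.3 / 69.9
Step 3: BD = 1.68 g/cm^3

1.68


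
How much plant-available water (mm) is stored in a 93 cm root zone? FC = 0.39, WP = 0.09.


Step 1: Available water = (FC - WP) * depth * 10
Step 2: AW = (0.39 - 0.09) * 93 * 10
Step 3: AW = 0.3 * 93 * 10
Step 4: AW = 279.0 mm

279.0


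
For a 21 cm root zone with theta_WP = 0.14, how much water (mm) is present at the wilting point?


Step 1: Water (mm) = theta_WP * depth * 10
Step 2: Water = 0.14 * 21 * 10
Step 3: Water = 29.4 mm

29.4


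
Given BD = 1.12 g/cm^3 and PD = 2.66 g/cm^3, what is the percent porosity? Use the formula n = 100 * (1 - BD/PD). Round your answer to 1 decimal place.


Step 1: Formula: n = 100 * (1 - BD / PD)
Step 2: n = 100 * (1 - 1.12 / 2.66)
Step 3: n = 100 * (1 - 0.42105)
Step 4: n = 57.9%

57.9


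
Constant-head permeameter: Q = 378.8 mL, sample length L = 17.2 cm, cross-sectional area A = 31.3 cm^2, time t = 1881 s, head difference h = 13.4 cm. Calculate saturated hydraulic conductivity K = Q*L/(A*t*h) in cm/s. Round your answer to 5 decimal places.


Step 1: K = Q * L / (A * t * h)
Step 2: Numerator = 378.8 * 17.2 = 6515.36
Step 3: Denominator = 31.3 * 1881 * 13.4 = 788929.02
Step 4: K = 6515.36 / 788929.02 = 0.00826 cm/s

0.00826


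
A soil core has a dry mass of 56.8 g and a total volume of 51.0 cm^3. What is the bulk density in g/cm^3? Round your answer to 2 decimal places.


Step 1: Identify the formula: BD = dry mass / volume
Step 2: Substitute values: BD = 56.8 / 51.0
Step 3: BD = 1.11 g/cm^3

1.11


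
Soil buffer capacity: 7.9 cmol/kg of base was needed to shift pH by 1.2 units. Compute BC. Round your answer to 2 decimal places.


Step 1: BC = change in base / change in pH
Step 2: BC = 7.9 / 1.2
Step 3: BC = 6.58 cmol/(kg*pH unit)

6.58


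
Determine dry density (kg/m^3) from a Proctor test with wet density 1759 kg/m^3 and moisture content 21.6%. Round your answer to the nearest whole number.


Step 1: Dry density = wet density / (1 + w/100)
Step 2: Dry density = 1759 / (1 + 21.6/100)
Step 3: Dry density = 1759 / 1.216
Step 4: Dry density = 1447 kg/m^3

1447


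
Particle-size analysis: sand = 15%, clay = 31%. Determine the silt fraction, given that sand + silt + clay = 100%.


Step 1: sand + silt + clay = 100%
Step 2: silt = 100 - sand - clay
Step 3: silt = 100 - 15 - 31
Step 4: silt = 54%

54


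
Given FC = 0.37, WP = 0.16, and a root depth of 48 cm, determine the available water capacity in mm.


Step 1: Available water = (FC - WP) * depth * 10
Step 2: AW = (0.37 - 0.16) * 48 * 10
Step 3: AW = 0.21 * 48 * 10
Step 4: AW = 100.8 mm

100.8


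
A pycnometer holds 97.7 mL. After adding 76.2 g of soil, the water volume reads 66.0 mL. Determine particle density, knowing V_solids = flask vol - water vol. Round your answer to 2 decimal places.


Step 1: Volume of solids = flask volume - water volume with soil
Step 2: V_solids = 97.7 - 66.0 = 31.7 mL
Step 3: Particle density = mass / V_solids = 76.2 / 31.7 = 2.4 g/cm^3

2.4


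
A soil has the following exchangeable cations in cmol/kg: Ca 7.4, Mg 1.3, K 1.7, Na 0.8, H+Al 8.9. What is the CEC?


Step 1: CEC = Ca + Mg + K + Na + (H+Al)
Step 2: CEC = 7.4 + 1.3 + 1.7 + 0.8 + 8.9
Step 3: CEC = 20.1 cmol/kg

20.1


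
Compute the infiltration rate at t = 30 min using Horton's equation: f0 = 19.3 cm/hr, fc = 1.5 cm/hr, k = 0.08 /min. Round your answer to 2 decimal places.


Step 1: f = fc + (f0 - fc) * exp(-k * t)
Step 2: exp(-0.08 * 30) = 0.090718
Step 3: f = 1.5 + (19.3 - 1.5) * 0.090718
Step 4: f = 1.5 + 17.8 * 0.090718
Step 5: f = 3.11 cm/hr

3.11


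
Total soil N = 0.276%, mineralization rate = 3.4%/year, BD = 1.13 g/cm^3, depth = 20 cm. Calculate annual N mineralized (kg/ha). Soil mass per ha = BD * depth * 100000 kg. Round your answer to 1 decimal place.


Step 1: Soil mass per ha = BD * depth * 100000 = 1.13 * 20 * 100000 = 2260000 kg
Step 2: Total N pool = soil mass * N%/100 = 2260000 * 0.276/100 = 6237.6 kg/ha
Step 3: N mineralized = N pool * rate%/100 = 6237.6 * 3.4/100 = 212.1 kg/ha/yr

212.1


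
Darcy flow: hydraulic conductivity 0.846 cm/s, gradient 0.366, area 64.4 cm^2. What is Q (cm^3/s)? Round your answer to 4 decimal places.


Step 1: Apply Darcy's law: Q = K * i * A
Step 2: Q = 0.846 * 0.366 * 64.4
Step 3: Q = 19.9406 cm^3/s

19.9406


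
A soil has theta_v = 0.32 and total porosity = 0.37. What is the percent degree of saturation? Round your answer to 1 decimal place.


Step 1: S = 100 * theta_v / n
Step 2: S = 100 * 0.32 / 0.37
Step 3: S = 86.5%

86.5


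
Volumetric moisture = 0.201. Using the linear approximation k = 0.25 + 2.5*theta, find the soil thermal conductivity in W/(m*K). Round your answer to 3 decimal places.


Step 1: k = 0.25 + 2.5 * theta
Step 2: k = 0.25 + 2.5 * 0.201
Step 3: k = 0.25 + 0.503
Step 4: k = 0.753 W/(m*K)

0.753


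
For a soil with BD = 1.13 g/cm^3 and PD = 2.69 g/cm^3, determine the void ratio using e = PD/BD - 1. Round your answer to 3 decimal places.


Step 1: e = PD / BD - 1
Step 2: e = 2.69 / 1.13 - 1
Step 3: e = 2.38053 - 1
Step 4: e = 1.381

1.381


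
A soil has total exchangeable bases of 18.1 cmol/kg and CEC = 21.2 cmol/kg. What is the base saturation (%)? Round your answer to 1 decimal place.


Step 1: BS = 100 * (sum of bases) / CEC
Step 2: BS = 100 * 18.1 / 21.2
Step 3: BS = 85.4%

85.4


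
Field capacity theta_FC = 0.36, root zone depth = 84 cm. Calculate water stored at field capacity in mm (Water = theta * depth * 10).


Step 1: Water (mm) = theta_FC * depth (cm) * 10
Step 2: Water = 0.36 * 84 * 10
Step 3: Water = 302.4 mm

302.4


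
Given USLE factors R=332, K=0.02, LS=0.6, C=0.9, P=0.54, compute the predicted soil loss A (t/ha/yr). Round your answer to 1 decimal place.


Step 1: A = R * K * LS * C * P
Step 2: R * K = 332 * 0.02 = 6.64
Step 3: (R*K) * LS = 6.64 * 0.6 = 3.984
Step 4: * C * P = 3.984 * 0.9 * 0.54 = 1.9
Step 5: A = 1.9 t/(ha*yr)

1.9


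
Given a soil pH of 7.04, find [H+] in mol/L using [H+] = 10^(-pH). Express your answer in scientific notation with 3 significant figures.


Step 1: [H+] = 10^(-pH)
Step 2: [H+] = 10^(-7.04)
Step 3: [H+] = 9.12e-08 mol/L

9.12e-08


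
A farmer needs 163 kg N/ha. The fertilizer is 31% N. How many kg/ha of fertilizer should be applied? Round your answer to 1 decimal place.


Step 1: Fertilizer rate = target N / (N content / 100)
Step 2: Rate = 163 / (31 / 100)
Step 3: Rate = 163 / 0.31
Step 4: Rate = 525.8 kg/ha

525.8


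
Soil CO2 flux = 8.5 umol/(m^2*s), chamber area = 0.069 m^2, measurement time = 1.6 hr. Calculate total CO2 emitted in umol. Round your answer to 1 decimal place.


Step 1: Convert time to seconds: 1.6 hr * 3600 = 5760.0 s
Step 2: Total = flux * area * time_s
Step 3: Total = 8.5 * 0.069 * 5760.0
Step 4: Total = 3378.2 umol

3378.2


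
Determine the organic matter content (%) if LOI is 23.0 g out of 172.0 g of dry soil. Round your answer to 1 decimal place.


Step 1: OM% = 100 * LOI / sample mass
Step 2: OM = 100 * 23.0 / 172.0
Step 3: OM = 13.4%

13.4


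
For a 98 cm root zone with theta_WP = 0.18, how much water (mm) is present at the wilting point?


Step 1: Water (mm) = theta_WP * depth * 10
Step 2: Water = 0.18 * 98 * 10
Step 3: Water = 176.4 mm

176.4


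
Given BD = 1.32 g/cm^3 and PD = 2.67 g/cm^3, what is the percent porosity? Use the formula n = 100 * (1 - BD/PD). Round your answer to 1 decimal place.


Step 1: Formula: n = 100 * (1 - BD / PD)
Step 2: n = 100 * (1 - 1.32 / 2.67)
Step 3: n = 100 * (1 - 0.49438)
Step 4: n = 50.6%

50.6


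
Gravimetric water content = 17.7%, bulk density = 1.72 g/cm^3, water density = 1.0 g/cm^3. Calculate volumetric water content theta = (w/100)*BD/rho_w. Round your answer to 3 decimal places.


Step 1: theta = (w / 100) * BD / rho_w
Step 2: theta = (17.7 / 100) * 1.72 / 1.0
Step 3: theta = 0.177 * 1.72
Step 4: theta = 0.304

0.304


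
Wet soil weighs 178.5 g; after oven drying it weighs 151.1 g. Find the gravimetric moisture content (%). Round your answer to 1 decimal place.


Step 1: Water mass = wet - dry = 178.5 - 151.1 = 27.4 g
Step 2: w = 100 * water mass / dry mass
Step 3: w = 100 * 27.4 / 151.1 = 18.1%

18.1


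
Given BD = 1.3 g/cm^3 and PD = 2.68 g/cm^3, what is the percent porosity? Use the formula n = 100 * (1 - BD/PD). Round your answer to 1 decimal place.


Step 1: Formula: n = 100 * (1 - BD / PD)
Step 2: n = 100 * (1 - 1.3 / 2.68)
Step 3: n = 100 * (1 - 0.48507)
Step 4: n = 51.5%

51.5


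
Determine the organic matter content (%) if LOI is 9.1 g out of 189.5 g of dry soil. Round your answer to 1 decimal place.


Step 1: OM% = 100 * LOI / sample mass
Step 2: OM = 100 * 9.1 / 189.5
Step 3: OM = 4.8%

4.8


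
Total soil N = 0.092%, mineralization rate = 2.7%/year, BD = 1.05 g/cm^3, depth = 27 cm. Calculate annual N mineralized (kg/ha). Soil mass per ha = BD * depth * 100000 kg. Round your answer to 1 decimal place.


Step 1: Soil mass per ha = BD * depth * 100000 = 1.05 * 27 * 100000 = 2835000 kg
Step 2: Total N pool = soil mass * N%/100 = 2835000 * 0.092/100 = 2608.2 kg/ha
Step 3: N mineralized = N pool * rate%/100 = 2608.2 * 2.7/100 = 70.4 kg/ha/yr

70.4


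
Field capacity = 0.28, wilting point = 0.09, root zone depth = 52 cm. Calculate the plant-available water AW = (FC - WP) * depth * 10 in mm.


Step 1: Available water = (FC - WP) * depth * 10
Step 2: AW = (0.28 - 0.09) * 52 * 10
Step 3: AW = 0.19 * 52 * 10
Step 4: AW = 98.8 mm

98.8


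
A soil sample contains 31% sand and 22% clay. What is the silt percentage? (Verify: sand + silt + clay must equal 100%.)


Step 1: sand + silt + clay = 100%
Step 2: silt = 100 - sand - clay
Step 3: silt = 100 - 31 - 22
Step 4: silt = 47%

47


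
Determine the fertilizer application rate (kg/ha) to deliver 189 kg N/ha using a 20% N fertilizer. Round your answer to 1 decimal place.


Step 1: Fertilizer rate = target N / (N content / 100)
Step 2: Rate = 189 / (20 / 100)
Step 3: Rate = 189 / 0.2
Step 4: Rate = 945.0 kg/ha

945.0


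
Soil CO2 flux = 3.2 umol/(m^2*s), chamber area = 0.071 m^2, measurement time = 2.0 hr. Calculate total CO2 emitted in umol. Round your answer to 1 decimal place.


Step 1: Convert time to seconds: 2.0 hr * 3600 = 7200.0 s
Step 2: Total = flux * area * time_s
Step 3: Total = 3.2 * 0.071 * 7200.0
Step 4: Total = 1635.8 umol

1635.8


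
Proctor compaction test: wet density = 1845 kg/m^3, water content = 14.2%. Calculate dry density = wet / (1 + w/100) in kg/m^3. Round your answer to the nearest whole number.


Step 1: Dry density = wet density / (1 + w/100)
Step 2: Dry density = 1845 / (1 + 14.2/100)
Step 3: Dry density = 1845 / 1.142
Step 4: Dry density = 1616 kg/m^3

1616


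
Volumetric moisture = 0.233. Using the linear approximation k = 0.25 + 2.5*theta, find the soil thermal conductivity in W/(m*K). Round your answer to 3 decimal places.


Step 1: k = 0.25 + 2.5 * theta
Step 2: k = 0.25 + 2.5 * 0.233
Step 3: k = 0.25 + 0.583
Step 4: k = 0.833 W/(m*K)

0.833


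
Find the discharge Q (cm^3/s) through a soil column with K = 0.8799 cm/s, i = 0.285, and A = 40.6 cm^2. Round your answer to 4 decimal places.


Step 1: Apply Darcy's law: Q = K * i * A
Step 2: Q = 0.8799 * 0.285 * 40.6
Step 3: Q = 10.1813 cm^3/s

10.1813


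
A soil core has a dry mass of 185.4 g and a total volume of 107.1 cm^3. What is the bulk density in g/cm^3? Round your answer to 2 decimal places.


Step 1: Identify the formula: BD = dry mass / volume
Step 2: Substitute values: BD = 185.4 / 107.1
Step 3: BD = 1.73 g/cm^3

1.73


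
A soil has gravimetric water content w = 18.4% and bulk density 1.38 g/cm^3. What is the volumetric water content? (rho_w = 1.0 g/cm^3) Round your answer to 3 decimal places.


Step 1: theta = (w / 100) * BD / rho_w
Step 2: theta = (18.4 / 100) * 1.38 / 1.0
Step 3: theta = 0.184 * 1.38
Step 4: theta = 0.254

0.254


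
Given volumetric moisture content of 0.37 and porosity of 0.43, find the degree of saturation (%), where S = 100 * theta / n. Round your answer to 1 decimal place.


Step 1: S = 100 * theta_v / n
Step 2: S = 100 * 0.37 / 0.43
Step 3: S = 86.0%

86.0


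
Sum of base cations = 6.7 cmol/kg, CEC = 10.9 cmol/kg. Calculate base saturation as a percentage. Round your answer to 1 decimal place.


Step 1: BS = 100 * (sum of bases) / CEC
Step 2: BS = 100 * 6.7 / 10.9
Step 3: BS = 61.5%

61.5


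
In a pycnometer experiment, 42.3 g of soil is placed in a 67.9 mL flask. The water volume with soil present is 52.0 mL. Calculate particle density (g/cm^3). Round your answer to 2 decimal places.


Step 1: Volume of solids = flask volume - water volume with soil
Step 2: V_solids = 67.9 - 52.0 = 15.9 mL
Step 3: Particle density = mass / V_solids = 42.3 / 15.9 = 2.66 g/cm^3

2.66


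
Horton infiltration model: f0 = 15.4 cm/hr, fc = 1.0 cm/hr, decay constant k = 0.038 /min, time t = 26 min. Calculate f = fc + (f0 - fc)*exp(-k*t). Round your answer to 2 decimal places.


Step 1: f = fc + (f0 - fc) * exp(-k * t)
Step 2: exp(-0.038 * 26) = 0.372321
Step 3: f = 1.0 + (15.4 - 1.0) * 0.372321
Step 4: f = 1.0 + 14.4 * 0.372321
Step 5: f = 6.36 cm/hr

6.36


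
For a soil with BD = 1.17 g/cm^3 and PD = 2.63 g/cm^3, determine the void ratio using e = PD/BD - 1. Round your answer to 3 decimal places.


Step 1: e = PD / BD - 1
Step 2: e = 2.63 / 1.17 - 1
Step 3: e = 2.24786 - 1
Step 4: e = 1.248

1.248


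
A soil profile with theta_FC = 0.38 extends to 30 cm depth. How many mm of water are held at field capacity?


Step 1: Water (mm) = theta_FC * depth (cm) * 10
Step 2: Water = 0.38 * 30 * 10
Step 3: Water = 114.0 mm

114.0


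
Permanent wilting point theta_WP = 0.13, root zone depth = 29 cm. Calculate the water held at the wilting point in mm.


Step 1: Water (mm) = theta_WP * depth * 10
Step 2: Water = 0.13 * 29 * 10
Step 3: Water = 37.7 mm

37.7


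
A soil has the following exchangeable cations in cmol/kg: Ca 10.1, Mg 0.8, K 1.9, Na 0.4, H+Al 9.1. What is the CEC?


Step 1: CEC = Ca + Mg + K + Na + (H+Al)
Step 2: CEC = 10.1 + 0.8 + 1.9 + 0.4 + 9.1
Step 3: CEC = 22.3 cmol/kg

22.3


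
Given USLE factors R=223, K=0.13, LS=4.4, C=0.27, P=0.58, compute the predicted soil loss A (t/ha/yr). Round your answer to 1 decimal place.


Step 1: A = R * K * LS * C * P
Step 2: R * K = 223 * 0.13 = 28.99
Step 3: (R*K) * LS = 28.99 * 4.4 = 127.556
Step 4: * C * P = 127.556 * 0.27 * 0.58 = 20.0
Step 5: A = 20.0 t/(ha*yr)

20.0


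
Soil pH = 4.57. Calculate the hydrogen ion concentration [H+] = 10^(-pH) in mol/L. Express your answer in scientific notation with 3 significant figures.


Step 1: [H+] = 10^(-pH)
Step 2: [H+] = 10^(-4.57)
Step 3: [H+] = 2.69e-05 mol/L

2.69e-05


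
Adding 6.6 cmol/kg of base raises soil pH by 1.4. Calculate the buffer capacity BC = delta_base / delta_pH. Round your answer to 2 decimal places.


Step 1: BC = change in base / change in pH
Step 2: BC = 6.6 / 1.4
Step 3: BC = 4.71 cmol/(kg*pH unit)

4.71


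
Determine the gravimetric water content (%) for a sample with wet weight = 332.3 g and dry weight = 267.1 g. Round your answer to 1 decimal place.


Step 1: Water mass = wet - dry = 332.3 - 267.1 = 65.2 g
Step 2: w = 100 * water mass / dry mass
Step 3: w = 100 * 65.2 / 267.1 = 24.4%

24.4


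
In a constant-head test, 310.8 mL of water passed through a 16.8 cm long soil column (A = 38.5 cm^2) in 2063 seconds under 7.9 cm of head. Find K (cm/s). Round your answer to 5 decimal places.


Step 1: K = Q * L / (A * t * h)
Step 2: Numerator = 310.8 * 16.8 = 5221.44
Step 3: Denominator = 38.5 * 2063 * 7.9 = 627461.45
Step 4: K = 5221.44 / 627461.45 = 0.00832 cm/s

0.00832


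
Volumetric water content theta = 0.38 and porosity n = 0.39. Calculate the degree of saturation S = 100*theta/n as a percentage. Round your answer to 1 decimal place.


Step 1: S = 100 * theta_v / n
Step 2: S = 100 * 0.38 / 0.39
Step 3: S = 97.4%

97.4


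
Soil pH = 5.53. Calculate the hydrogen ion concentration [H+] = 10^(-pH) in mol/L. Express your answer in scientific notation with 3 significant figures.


Step 1: [H+] = 10^(-pH)
Step 2: [H+] = 10^(-5.53)
Step 3: [H+] = 2.95e-06 mol/L

2.95e-06


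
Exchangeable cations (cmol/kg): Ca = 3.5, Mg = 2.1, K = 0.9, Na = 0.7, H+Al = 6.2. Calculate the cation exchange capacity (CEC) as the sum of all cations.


Step 1: CEC = Ca + Mg + K + Na + (H+Al)
Step 2: CEC = 3.5 + 2.1 + 0.9 + 0.7 + 6.2
Step 3: CEC = 13.4 cmol/kg

13.4


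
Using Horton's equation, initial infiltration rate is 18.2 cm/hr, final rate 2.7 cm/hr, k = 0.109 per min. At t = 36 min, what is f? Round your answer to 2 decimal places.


Step 1: f = fc + (f0 - fc) * exp(-k * t)
Step 2: exp(-0.109 * 36) = 0.019762
Step 3: f = 2.7 + (18.2 - 2.7) * 0.019762
Step 4: f = 2.7 + 15.5 * 0.019762
Step 5: f = 3.01 cm/hr

3.01


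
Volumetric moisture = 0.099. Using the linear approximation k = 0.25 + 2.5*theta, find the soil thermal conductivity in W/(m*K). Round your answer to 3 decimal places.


Step 1: k = 0.25 + 2.5 * theta
Step 2: k = 0.25 + 2.5 * 0.099
Step 3: k = 0.25 + 0.248
Step 4: k = 0.498 W/(m*K)

0.498


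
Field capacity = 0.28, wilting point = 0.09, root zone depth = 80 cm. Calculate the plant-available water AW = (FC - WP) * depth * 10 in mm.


Step 1: Available water = (FC - WP) * depth * 10
Step 2: AW = (0.28 - 0.09) * 80 * 10
Step 3: AW = 0.19 * 80 * 10
Step 4: AW = 152.0 mm

152.0


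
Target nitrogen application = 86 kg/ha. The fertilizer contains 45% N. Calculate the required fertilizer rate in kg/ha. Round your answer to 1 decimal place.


Step 1: Fertilizer rate = target N / (N content / 100)
Step 2: Rate = 86 / (45 / 100)
Step 3: Rate = 86 / 0.45
Step 4: Rate = 191.1 kg/ha

191.1


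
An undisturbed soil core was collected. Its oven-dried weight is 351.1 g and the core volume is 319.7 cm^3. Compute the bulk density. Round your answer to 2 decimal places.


Step 1: Identify the formula: BD = dry mass / volume
Step 2: Substitute values: BD = 351.1 / 319.7
Step 3: BD = 1.1 g/cm^3

1.1


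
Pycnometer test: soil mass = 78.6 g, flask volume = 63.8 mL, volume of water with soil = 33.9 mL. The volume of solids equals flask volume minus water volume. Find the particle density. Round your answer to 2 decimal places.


Step 1: Volume of solids = flask volume - water volume with soil
Step 2: V_solids = 63.8 - 33.9 = 29.9 mL
Step 3: Particle density = mass / V_solids = 78.6 / 29.9 = 2.63 g/cm^3

2.63


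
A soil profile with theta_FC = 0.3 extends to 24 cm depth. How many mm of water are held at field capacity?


Step 1: Water (mm) = theta_FC * depth (cm) * 10
Step 2: Water = 0.3 * 24 * 10
Step 3: Water = 72.0 mm

72.0


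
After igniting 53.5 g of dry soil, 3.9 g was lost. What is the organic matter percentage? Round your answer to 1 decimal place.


Step 1: OM% = 100 * LOI / sample mass
Step 2: OM = 100 * 3.9 / 53.5
Step 3: OM = 7.3%

7.3


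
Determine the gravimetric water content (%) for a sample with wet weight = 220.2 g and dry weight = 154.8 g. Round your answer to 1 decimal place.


Step 1: Water mass = wet - dry = 220.2 - 154.8 = 65.4 g
Step 2: w = 100 * water mass / dry mass
Step 3: w = 100 * 65.4 / 154.8 = 42.2%

42.2


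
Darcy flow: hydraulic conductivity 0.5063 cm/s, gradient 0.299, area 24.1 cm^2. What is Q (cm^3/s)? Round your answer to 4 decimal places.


Step 1: Apply Darcy's law: Q = K * i * A
Step 2: Q = 0.5063 * 0.299 * 24.1
Step 3: Q = 3.6483 cm^3/s

3.6483


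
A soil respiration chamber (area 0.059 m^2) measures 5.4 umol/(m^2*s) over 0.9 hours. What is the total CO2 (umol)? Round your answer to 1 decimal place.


Step 1: Convert time to seconds: 0.9 hr * 3600 = 3240.0 s
Step 2: Total = flux * area * time_s
Step 3: Total = 5.4 * 0.059 * 3240.0
Step 4: Total = 1032.3 umol

1032.3


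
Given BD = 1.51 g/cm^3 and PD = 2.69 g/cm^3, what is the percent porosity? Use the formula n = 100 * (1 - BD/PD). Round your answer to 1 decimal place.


Step 1: Formula: n = 100 * (1 - BD / PD)
Step 2: n = 100 * (1 - 1.51 / 2.69)
Step 3: n = 100 * (1 - 0.56134)
Step 4: n = 43.9%

43.9


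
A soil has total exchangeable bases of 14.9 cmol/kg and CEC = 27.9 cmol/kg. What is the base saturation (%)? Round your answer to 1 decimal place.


Step 1: BS = 100 * (sum of bases) / CEC
Step 2: BS = 100 * 14.9 / 27.9
Step 3: BS = 53.4%

53.4


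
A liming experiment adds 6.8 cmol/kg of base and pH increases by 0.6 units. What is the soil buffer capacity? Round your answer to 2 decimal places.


Step 1: BC = change in base / change in pH
Step 2: BC = 6.8 / 0.6
Step 3: BC = 11.33 cmol/(kg*pH unit)

11.33


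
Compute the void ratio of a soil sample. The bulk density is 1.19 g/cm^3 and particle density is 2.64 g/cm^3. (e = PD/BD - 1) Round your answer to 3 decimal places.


Step 1: e = PD / BD - 1
Step 2: e = 2.64 / 1.19 - 1
Step 3: e = 2.21849 - 1
Step 4: e = 1.218

1.218


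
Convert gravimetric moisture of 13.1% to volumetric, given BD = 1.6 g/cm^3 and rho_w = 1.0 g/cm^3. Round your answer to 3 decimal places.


Step 1: theta = (w / 100) * BD / rho_w
Step 2: theta = (13.1 / 100) * 1.6 / 1.0
Step 3: theta = 0.131 * 1.6
Step 4: theta = 0.21

0.21


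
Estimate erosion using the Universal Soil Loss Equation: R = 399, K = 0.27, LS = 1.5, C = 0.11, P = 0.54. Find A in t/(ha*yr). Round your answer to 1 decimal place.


Step 1: A = R * K * LS * C * P
Step 2: R * K = 399 * 0.27 = 107.73
Step 3: (R*K) * LS = 107.73 * 1.5 = 161.595
Step 4: * C * P = 161.595 * 0.11 * 0.54 = 9.6
Step 5: A = 9.6 t/(ha*yr)

9.6


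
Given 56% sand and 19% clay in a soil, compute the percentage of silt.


Step 1: sand + silt + clay = 100%
Step 2: silt = 100 - sand - clay
Step 3: silt = 100 - 56 - 19
Step 4: silt = 25%

25


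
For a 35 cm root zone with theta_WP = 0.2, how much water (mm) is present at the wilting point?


Step 1: Water (mm) = theta_WP * depth * 10
Step 2: Water = 0.2 * 35 * 10
Step 3: Water = 70.0 mm

70.0


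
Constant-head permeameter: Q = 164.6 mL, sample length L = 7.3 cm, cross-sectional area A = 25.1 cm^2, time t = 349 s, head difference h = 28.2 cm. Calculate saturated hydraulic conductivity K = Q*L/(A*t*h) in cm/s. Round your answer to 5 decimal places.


Step 1: K = Q * L / (A * t * h)
Step 2: Numerator = 164.6 * 7.3 = 1201.58
Step 3: Denominator = 25.1 * 349 * 28.2 = 247029.18
Step 4: K = 1201.58 / 247029.18 = 0.00486 cm/s

0.00486


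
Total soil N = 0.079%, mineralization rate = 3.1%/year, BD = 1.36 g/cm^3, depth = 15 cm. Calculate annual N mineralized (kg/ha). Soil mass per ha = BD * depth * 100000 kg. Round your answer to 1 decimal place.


Step 1: Soil mass per ha = BD * depth * 100000 = 1.36 * 15 * 100000 = 2040000 kg
Step 2: Total N pool = soil mass * N%/100 = 2040000 * 0.079/100 = 1611.6 kg/ha
Step 3: N mineralized = N pool * rate%/100 = 1611.6 * 3.1/100 = 50.0 kg/ha/yr

50.0


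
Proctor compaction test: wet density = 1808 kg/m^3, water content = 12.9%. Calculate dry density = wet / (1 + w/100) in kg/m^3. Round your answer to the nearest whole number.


Step 1: Dry density = wet density / (1 + w/100)
Step 2: Dry density = 1808 / (1 + 12.9/100)
Step 3: Dry density = 1808 / 1.129
Step 4: Dry density = 1601 kg/m^3

1601


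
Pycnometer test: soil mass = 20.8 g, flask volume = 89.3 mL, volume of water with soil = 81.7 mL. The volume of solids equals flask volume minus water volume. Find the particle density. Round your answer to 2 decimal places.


Step 1: Volume of solids = flask volume - water volume with soil
Step 2: V_solids = 89.3 - 81.7 = 7.6 mL
Step 3: Particle density = mass / V_solids = 20.8 / 7.6 = 2.74 g/cm^3

2.74


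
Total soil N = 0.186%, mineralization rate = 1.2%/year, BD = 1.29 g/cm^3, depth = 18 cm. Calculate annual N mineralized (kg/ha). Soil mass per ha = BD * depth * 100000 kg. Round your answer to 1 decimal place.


Step 1: Soil mass per ha = BD * depth * 100000 = 1.29 * 18 * 100000 = 2322000 kg
Step 2: Total N pool = soil mass * N%/100 = 2322000 * 0.186/100 = 4318.92 kg/ha
Step 3: N mineralized = N pool * rate%/100 = 4318.92 * 1.2/100 = 51.8 kg/ha/yr

51.8


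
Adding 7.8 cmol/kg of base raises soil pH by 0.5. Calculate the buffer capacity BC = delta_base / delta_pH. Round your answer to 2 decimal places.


Step 1: BC = change in base / change in pH
Step 2: BC = 7.8 / 0.5
Step 3: BC = 15.6 cmol/(kg*pH unit)

15.6


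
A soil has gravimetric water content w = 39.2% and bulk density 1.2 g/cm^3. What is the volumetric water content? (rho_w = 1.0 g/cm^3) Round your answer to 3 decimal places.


Step 1: theta = (w / 100) * BD / rho_w
Step 2: theta = (39.2 / 100) * 1.2 / 1.0
Step 3: theta = 0.392 * 1.2
Step 4: theta = 0.47

0.47


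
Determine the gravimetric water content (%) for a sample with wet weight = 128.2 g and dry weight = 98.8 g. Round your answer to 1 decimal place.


Step 1: Water mass = wet - dry = 128.2 - 98.8 = 29.4 g
Step 2: w = 100 * water mass / dry mass
Step 3: w = 100 * 29.4 / 98.8 = 29.8%

29.8


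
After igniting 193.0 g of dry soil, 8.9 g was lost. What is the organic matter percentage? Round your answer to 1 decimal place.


Step 1: OM% = 100 * LOI / sample mass
Step 2: OM = 100 * 8.9 / 193.0
Step 3: OM = 4.6%

4.6


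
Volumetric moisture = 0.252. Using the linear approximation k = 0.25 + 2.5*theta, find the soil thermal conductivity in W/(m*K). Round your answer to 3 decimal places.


Step 1: k = 0.25 + 2.5 * theta
Step 2: k = 0.25 + 2.5 * 0.252
Step 3: k = 0.25 + 0.63
Step 4: k = 0.88 W/(m*K)

0.88


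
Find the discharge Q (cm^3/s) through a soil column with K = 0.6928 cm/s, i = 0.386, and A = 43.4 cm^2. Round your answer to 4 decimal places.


Step 1: Apply Darcy's law: Q = K * i * A
Step 2: Q = 0.6928 * 0.386 * 43.4
Step 3: Q = 11.6061 cm^3/s

11.6061


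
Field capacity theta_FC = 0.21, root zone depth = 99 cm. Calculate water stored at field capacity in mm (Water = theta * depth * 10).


Step 1: Water (mm) = theta_FC * depth (cm) * 10
Step 2: Water = 0.21 * 99 * 10
Step 3: Water = 207.9 mm

207.9


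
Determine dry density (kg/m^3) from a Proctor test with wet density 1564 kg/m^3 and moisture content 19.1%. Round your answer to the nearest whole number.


Step 1: Dry density = wet density / (1 + w/100)
Step 2: Dry density = 1564 / (1 + 19.1/100)
Step 3: Dry density = 1564 / 1.191
Step 4: Dry density = 1313 kg/m^3

1313


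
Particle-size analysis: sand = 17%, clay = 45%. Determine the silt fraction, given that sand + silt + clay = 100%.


Step 1: sand + silt + clay = 100%
Step 2: silt = 100 - sand - clay
Step 3: silt = 100 - 17 - 45
Step 4: silt = 38%

38


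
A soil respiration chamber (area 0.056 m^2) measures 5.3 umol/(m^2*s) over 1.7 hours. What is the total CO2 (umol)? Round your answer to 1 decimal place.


Step 1: Convert time to seconds: 1.7 hr * 3600 = 6120.0 s
Step 2: Total = flux * area * time_s
Step 3: Total = 5.3 * 0.056 * 6120.0
Step 4: Total = 1816.4 umol

1816.4


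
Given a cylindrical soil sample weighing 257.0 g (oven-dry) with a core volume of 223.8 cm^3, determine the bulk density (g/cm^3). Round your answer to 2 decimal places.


Step 1: Identify the formula: BD = dry mass / volume
Step 2: Substitute values: BD = 257.0 / 223.8
Step 3: BD = 1.15 g/cm^3

1.15
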